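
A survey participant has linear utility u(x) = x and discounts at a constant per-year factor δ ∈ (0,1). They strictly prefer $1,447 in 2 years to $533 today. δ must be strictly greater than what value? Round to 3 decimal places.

δ > 0.607

The preference means 533 < δ^2·1447.
Hence δ^2 > 533/1447 = 0.36835, and x ↦ x^(1/2) is increasing on (0,∞).
δ > (533/1447)^(1/2) ≈ 0.607.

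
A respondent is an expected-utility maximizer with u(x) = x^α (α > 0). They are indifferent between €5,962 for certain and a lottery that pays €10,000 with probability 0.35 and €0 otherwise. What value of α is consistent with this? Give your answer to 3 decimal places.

The lottery's expected utility is 0.35·u(10000) + 0.65·u(0) = 0.35·10000^α (since u(0) = 0 for α > 0).
Indifference: 5962^α = 0.35·10000^α, so (5962/10000)^α = 0.35.
α = ln(0.35) / ln(5962/10000) = -1.049822/-0.517179 ≈ 2.030.

α ≈ 2.030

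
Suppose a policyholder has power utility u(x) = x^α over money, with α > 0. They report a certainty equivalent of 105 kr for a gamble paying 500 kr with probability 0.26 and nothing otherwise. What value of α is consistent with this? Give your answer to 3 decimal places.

α ≈ 0.863

Since u(0) = 0, the lottery's EU is 0.26·500^α.
Setting u(105) equal to that: 105^α = 0.26·500^α ⇒ (105/500)^α = 0.26.
Taking logs: α·ln(105/500) = ln(0.26), so α = -1.347074 / -1.560648 ≈ 0.863.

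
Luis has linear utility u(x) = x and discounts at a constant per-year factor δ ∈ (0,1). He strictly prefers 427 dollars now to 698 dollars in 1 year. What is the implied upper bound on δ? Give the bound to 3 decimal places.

Comparing present values: 427 > δ·698.
Dividing through by 698 gives δ < 0.61175.

δ < 0.612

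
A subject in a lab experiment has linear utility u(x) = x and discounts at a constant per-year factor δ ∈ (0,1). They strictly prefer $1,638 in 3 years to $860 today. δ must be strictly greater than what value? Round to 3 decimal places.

Comparing present values: 860 < δ^3·1638.
Hence δ^3 > 860/1638 = 0.52503, and x ↦ x^(1/3) is increasing on (0,∞).
δ > 0.52503^(1/3) = 0.807.

δ > 0.807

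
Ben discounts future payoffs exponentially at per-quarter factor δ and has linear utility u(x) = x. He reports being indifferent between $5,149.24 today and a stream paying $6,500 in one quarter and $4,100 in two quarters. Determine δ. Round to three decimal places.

δ ≈ 0.580

Equating present values: 5149.24 = 6500δ + 4100δ².
So 4100δ² + 6500δ − 5149.24 = 0.
The positive root is δ = [−6500 + √(6500² + 4·4100·5149.24)] / (2·4100) = (−6500 + 11256.000)/8200 ≈ 0.580.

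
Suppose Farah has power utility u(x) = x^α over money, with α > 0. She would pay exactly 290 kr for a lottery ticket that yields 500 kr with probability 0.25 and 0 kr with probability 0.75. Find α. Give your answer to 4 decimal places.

α ≈ 2.5449

The lottery's expected utility is 0.25·u(500) + 0.75·u(0) = 0.25·500^α (since u(0) = 0 for α > 0).
Setting u(290) equal to that: 290^α = 0.25·500^α ⇒ (290/500)^α = 0.25.
Take logs: α = ln 0.25 / ln(290/500) ≈ 2.544933.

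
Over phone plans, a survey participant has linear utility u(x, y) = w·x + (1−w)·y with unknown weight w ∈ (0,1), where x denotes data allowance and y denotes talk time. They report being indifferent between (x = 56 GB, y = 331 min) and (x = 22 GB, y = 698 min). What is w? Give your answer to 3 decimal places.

Indifference: w·56 + (1−w)·331 = w·22 + (1−w)·698.
Rearranging, 34·w − 367·(1−w) = 0.
So w/(1−w) = 367/34 = 10.7941, giving w = 367/(34+367) = 0.915.

w = 0.915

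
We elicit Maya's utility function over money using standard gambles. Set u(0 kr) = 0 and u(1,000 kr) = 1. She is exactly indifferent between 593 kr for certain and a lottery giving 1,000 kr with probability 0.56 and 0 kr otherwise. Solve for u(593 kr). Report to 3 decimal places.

The indifference gives u(593 kr) = 0.56·u(1,000 kr) + 0.44·u(0 kr) = 0.56·1 + 0.44·0 = 0.56.

0.560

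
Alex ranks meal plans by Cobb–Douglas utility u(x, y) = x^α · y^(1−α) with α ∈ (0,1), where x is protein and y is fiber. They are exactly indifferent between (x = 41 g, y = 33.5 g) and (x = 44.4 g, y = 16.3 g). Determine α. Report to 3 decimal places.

α ≈ 0.900

The Cobb–Douglas utilities coincide, so 41^α·33.5^(1−α) = 44.4^α·16.3^(1−α).
(41/44.4)^α = (16.3/33.5)^(1−α); take logs: α·ln(41/44.4) = (1−α)·ln(16.3/33.5), i.e. α·-0.079667 = (1−α)·-0.720380.
So α/(1−α) = (-0.720380)/(-0.079667) = 9.042389, and α = 9.042389/10.042389 ≈ 0.900.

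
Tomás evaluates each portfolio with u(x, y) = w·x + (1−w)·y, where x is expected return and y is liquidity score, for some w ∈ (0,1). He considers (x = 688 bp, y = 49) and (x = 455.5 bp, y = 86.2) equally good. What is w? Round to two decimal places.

w = 0.14

Indifference: w·688 + (1−w)·49 = w·455.5 + (1−w)·86.2.
Collecting terms: w·232.5 = (1−w)·37.2.
So w/(1−w) = 37.2/232.5 = 0.1600, giving w = 37.2/(232.5+37.2) = 0.14.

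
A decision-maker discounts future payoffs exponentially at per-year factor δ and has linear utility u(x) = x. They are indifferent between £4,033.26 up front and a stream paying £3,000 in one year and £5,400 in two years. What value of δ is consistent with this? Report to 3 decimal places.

Present value of the stream is 3000·δ + 5400·δ². Indifference gives 3000δ + 5400δ² = 4033.26.
Rearranged: 5400δ² + 3000δ − 4033.26 = 0.
The positive root is δ = [−3000 + √(3000² + 4·5400·4033.26)] / (2·5400) = (−3000 + 9804.000)/10800 ≈ 0.630.

δ ≈ 0.630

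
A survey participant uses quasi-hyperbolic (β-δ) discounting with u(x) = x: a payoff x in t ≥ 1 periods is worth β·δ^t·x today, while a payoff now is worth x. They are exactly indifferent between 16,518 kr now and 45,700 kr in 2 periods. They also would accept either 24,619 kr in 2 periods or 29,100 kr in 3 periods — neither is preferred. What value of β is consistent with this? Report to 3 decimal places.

β ≈ 0.505

The second indifference involves only future payoffs, so β cancels: β·δ^2·24619 = β·δ^3·29100, giving δ = 24619/29100 = 0.84601.
Now use the now-vs-future pair: 16518 = β·δ^2·45700 gives β = 16518/(0.71574·45700) ≈ 0.505.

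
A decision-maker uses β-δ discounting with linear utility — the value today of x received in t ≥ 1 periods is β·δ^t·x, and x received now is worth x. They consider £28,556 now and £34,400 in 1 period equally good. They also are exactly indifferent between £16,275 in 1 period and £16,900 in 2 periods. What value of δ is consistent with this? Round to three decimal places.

δ ≈ 0.963

The second indifference involves only future payoffs, so β cancels: β·δ^1·16275 = β·δ^2·16900, giving δ = 16275/16900 = 0.96302.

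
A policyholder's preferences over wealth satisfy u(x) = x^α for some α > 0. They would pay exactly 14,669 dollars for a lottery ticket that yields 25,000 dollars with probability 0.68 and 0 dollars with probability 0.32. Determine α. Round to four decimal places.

The lottery's expected utility is 0.68·u(25000) + 0.32·u(0) = 0.68·25000^α (since u(0) = 0 for α > 0).
Equating: 14669^α = 0.68·25000^α, i.e. 0.5868^α = 0.68.
α = ln(0.68) / ln(14669/25000) = -0.3856625/-0.5331394 ≈ 0.7234.

α ≈ 0.7234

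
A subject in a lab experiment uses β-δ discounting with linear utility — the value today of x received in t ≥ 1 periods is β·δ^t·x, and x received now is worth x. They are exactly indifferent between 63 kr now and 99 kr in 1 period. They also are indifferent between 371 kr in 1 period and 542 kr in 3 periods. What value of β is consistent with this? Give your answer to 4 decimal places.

Both payoffs in the second observation are in the future, so β drops out: δ^1·371 = δ^3·542 ⇒ δ^2 = 371/542 = 0.68450, so δ = 0.82735.
The first indifference: 63 = β·δ·99, so β = 63/(δ·99) = 63/(0.82735·99) ≈ 0.7692.

β ≈ 0.7692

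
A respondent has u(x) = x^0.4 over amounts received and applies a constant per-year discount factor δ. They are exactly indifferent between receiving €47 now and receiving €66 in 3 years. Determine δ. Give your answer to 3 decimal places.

Indifference means u(47) = δ^3 · u(66), so δ^3 = u(47)/u(66).
Since u(x) = x^0.4, δ^3 = (47/66)^0.4 = 0.71212^0.4 = 0.87301.
So δ = 0.87301^(1/3) ≈ 0.956.

δ ≈ 0.956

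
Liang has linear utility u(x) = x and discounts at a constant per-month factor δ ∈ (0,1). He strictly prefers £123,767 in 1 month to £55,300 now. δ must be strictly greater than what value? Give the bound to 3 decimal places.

δ > 0.447

The preference means 55300 < δ·123767.
Dividing through by 123767 gives δ > 0.44681.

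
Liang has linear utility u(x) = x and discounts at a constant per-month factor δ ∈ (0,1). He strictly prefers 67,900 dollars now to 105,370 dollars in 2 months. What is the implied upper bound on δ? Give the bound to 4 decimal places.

δ < 0.8027

Under u(x) = x this choice says 67900 > δ^2·105370.
So δ^2 < 67900/105370 = 0.64440; taking the square root of both positive sides preserves the inequality.
δ < 0.64440^(1/2) = 0.8027.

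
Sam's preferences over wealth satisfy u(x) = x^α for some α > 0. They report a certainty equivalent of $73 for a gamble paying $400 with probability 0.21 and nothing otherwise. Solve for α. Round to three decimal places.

α ≈ 0.917

The lottery's expected utility is 0.21·u(400) + 0.79·u(0) = 0.21·400^α (since u(0) = 0 for α > 0).
Equating: 73^α = 0.21·400^α, i.e. 0.1825^α = 0.21.
Taking logs: α·ln(73/400) = ln(0.21), so α = -1.560648 / -1.701005 ≈ 0.917.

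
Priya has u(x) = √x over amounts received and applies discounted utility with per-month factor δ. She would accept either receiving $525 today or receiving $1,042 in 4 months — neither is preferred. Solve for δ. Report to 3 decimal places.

δ ≈ 0.918

Indifference means u(525) = δ^4 · u(1042), so δ^4 = u(525)/u(1042).
With u(x) = √x: δ^4 = √525/√1042 = √(525/1042) = 0.70982.
So δ = 0.70982^(1/4) ≈ 0.918.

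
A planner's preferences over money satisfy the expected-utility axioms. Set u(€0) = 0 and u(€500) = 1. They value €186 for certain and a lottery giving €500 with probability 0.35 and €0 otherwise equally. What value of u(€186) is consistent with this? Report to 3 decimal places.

The indifference gives u(€186) = 0.35·u(€500) + 0.65·u(€0) = 0.35·1 + 0.65·0 = 0.35.

0.350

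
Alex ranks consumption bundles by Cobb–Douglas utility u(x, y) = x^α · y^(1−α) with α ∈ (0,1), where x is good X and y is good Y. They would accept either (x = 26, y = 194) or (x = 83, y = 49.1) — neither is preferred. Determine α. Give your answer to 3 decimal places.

α ≈ 0.542

Set the two utilities equal: 26^α·194^(1−α) = 83^α·49.1^(1−α).
Rearrange to (26/83)^α = (49.1/194)^(1−α) and take logs: α·-1.160744 = (1−α)·-1.373999.
Thus α·(-2.534743) = -1.373999, so α = -1.373999/-2.534743 ≈ 0.542.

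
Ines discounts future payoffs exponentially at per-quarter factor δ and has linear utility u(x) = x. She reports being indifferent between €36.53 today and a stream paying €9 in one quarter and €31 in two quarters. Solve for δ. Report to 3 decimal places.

Present value of the stream is 9·δ + 31·δ². Indifference gives 9δ + 31δ² = 36.53.
So 31δ² + 9δ − 36.53 = 0.
δ = (−9 + √(9² + 4·31·36.53)) / (2·31) = (−9 + √4610.72) / 62 ≈ 0.950.

δ ≈ 0.950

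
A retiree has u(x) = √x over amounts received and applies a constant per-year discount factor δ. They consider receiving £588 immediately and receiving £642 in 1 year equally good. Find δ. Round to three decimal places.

δ ≈ 0.957

Indifference means u(588) = δ · u(642), so δ = u(588)/u(642).
Since u(x) = √x, δ = √(588/642) = 0.95702.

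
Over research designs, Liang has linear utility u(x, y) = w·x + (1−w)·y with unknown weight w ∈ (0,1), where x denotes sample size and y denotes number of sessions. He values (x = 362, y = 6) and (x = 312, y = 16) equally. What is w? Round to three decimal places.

w = 0.167

Indifference: w·362 + (1−w)·6 = w·312 + (1−w)·16.
w·(362−312) = (1−w)·(16−6), i.e. w·50 = (1−w)·10.
Hence w = 10/(50+10) = 10/60 = 0.167.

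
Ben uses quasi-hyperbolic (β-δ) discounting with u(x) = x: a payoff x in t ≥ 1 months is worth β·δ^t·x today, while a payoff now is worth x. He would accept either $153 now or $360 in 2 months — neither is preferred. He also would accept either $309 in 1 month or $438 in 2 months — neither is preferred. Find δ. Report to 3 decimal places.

δ ≈ 0.705

Both payoffs in the second observation are in the future, so β drops out: δ^1·309 = δ^2·438 ⇒ δ = 309/438 = 0.70548.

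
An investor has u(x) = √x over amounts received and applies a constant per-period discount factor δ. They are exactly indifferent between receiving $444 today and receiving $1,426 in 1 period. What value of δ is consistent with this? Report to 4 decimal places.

The payoff in 1 period is discounted by δ, so u(444) = δ·u(1426) and δ = u(444)/u(1426).
With u(x) = √x: δ = √444/√1426 = √(444/1426) = 0.55800.

δ ≈ 0.5580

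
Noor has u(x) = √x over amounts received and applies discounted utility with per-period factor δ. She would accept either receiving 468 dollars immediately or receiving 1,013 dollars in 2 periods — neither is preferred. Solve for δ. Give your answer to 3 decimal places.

δ ≈ 0.824

Indifference means u(468) = δ^2 · u(1013), so δ^2 = u(468)/u(1013).
With u(x) = √x: δ^2 = √468/√1013 = √(468/1013) = 0.67970.
Taking the square root: δ = 0.67970^(1/2) ≈ 0.824.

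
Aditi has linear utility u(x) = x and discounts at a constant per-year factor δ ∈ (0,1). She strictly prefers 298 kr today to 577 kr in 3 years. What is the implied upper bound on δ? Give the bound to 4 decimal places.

The preference means 298 > δ^3·577.
Hence δ^3 < 298/577 = 0.51646, and x ↦ x^(1/3) is increasing on (0,∞).
δ < (298/577)^(1/3) ≈ 0.8023.

δ < 0.8023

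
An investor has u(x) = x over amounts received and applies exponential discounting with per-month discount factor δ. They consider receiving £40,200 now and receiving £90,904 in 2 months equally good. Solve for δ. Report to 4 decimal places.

Equating discounted utilities: u(40200) = δ^2·u(90904) ⇒ δ^2 = u(40200)/u(90904).
With u(x) = x: δ^2 = 40200/90904 = 0.44222.
So δ = 0.44222^(1/2) ≈ 0.6650.

δ ≈ 0.6650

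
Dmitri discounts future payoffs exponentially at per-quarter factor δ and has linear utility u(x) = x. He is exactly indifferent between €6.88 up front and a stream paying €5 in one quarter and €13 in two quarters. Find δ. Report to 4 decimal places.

The stream is worth 5δ + 13δ² today, so 5δ + 13δ² = 6.88.
So 13δ² + 5δ − 6.88 = 0.
The positive root is δ = [−5 + √(5² + 4·13·6.88)] / (2·13) = (−5 + 19.564)/26 ≈ 0.5602.

δ ≈ 0.5602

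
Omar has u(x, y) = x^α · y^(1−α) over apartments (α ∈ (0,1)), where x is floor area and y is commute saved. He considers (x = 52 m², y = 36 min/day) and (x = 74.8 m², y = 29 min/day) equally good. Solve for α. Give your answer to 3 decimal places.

The Cobb–Douglas utilities coincide, so 52^α·36^(1−α) = 74.8^α·29^(1−α).
Rearrange to (52/74.8)^α = (29/36)^(1−α) and take logs: α·-0.363574 = (1−α)·-0.216223.
So α/(1−α) = (-0.216223)/(-0.363574) = 0.594715, and α = 0.594715/1.594715 ≈ 0.373.

α ≈ 0.373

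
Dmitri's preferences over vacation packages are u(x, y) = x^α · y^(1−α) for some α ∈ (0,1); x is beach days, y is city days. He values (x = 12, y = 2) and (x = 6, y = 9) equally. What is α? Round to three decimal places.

α ≈ 0.685

The Cobb–Douglas utilities coincide, so 12^α·2^(1−α) = 6^α·9^(1−α).
Rearrange to (12/6)^α = (9/2)^(1−α) and take logs: α·0.693147 = (1−α)·1.504077.
With A = 0.693147 and B = 1.504077: α·A = (1−α)·B, so α = B/(A+B) = 1.504077/2.197224 ≈ 0.685.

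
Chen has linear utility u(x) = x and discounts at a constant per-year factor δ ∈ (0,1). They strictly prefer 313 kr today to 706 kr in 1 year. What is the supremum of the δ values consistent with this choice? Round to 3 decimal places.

Comparing present values: 313 > δ·706.
So δ < 313/706 = 0.44334.

δ < 0.443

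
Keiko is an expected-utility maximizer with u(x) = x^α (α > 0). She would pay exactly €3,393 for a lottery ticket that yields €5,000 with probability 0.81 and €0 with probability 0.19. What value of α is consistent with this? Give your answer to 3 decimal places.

The lottery's expected utility is 0.81·u(5000) + 0.19·u(0) = 0.81·5000^α (since u(0) = 0 for α > 0).
Indifference: 3393^α = 0.81·5000^α, so (3393/5000)^α = 0.81.
Taking logs: α·ln(3393/5000) = ln(0.81), so α = -0.210721 / -0.387723 ≈ 0.543.

α ≈ 0.543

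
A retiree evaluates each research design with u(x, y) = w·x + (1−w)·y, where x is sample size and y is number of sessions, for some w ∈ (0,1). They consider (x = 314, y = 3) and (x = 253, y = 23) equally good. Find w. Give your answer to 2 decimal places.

u(314,3) = u(253,23) means w·314 + (1−w)·3 = w·253 + (1−w)·23.
w·(314−253) = (1−w)·(23−3), i.e. w·61 = (1−w)·20.
Hence w = 20/(61+20) = 20/81 = 0.25.

w = 0.25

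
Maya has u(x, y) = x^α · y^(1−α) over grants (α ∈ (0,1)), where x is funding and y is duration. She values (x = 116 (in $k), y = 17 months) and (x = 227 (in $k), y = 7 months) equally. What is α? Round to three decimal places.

Indifference: 116^α · 17^(1−α) = 227^α · 7^(1−α).
(116/227)^α = (7/17)^(1−α); take logs: α·ln(116/227) = (1−α)·ln(7/17), i.e. α·-0.671360 = (1−α)·-0.887303.
Thus α·(-1.558663) = -0.887303, so α = -0.887303/-1.558663 ≈ 0.569.

α ≈ 0.569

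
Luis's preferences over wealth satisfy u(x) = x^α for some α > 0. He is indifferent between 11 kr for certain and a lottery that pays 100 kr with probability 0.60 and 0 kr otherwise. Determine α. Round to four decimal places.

α ≈ 0.2314

EU(lottery) = 0.60·100^α + 0.40·0 = 0.60·100^α.
Setting u(11) equal to that: 11^α = 0.60·100^α ⇒ (11/100)^α = 0.60.
Take logs: α = ln 0.60 / ln(11/100) ≈ 0.231428.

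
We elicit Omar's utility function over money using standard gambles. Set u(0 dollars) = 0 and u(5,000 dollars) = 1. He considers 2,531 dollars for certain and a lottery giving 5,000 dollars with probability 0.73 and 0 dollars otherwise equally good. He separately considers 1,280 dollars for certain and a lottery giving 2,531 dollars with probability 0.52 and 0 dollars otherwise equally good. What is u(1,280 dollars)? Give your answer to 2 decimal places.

First, u(2,531 dollars) = 0.73·u(5,000 dollars) + 0.27·u(0 dollars) = 0.73.
The second indifference gives u(1,280 dollars) = 0.52·u(2,531 dollars) + 0.48·u(0 dollars) = 0.52·0.73 + 0.48·0.00 = 0.3796.

0.38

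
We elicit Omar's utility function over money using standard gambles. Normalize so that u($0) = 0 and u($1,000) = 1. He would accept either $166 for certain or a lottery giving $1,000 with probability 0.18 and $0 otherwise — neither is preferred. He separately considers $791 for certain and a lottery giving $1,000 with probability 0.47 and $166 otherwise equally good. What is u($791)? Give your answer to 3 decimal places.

The first gamble pins u($166): it must equal 0.18·1 + 0.82·0 = 0.18.
Chaining: u($791) = 0.47·1.00 + 0.53·0.18 = 0.5654.

0.565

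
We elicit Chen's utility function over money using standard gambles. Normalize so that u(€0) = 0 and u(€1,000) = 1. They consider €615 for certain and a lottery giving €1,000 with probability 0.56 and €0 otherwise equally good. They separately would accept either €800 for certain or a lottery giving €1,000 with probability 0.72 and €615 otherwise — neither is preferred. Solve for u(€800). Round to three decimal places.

0.877

From the first indifference, u(€615) = 0.56·u(€1,000) + 0.44·u(€0) = 0.56·1 + 0.44·0 = 0.56.
The second indifference gives u(€800) = 0.72·u(€1,000) + 0.28·u(€615) = 0.72·1.00 + 0.28·0.56 = 0.8768.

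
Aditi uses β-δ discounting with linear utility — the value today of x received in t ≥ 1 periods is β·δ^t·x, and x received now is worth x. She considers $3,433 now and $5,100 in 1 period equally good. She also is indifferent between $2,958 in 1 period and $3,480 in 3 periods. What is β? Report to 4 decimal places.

β ≈ 0.7301

Both payoffs in the second observation are in the future, so β drops out: δ^1·2958 = δ^3·3480 ⇒ δ^2 = 2958/3480 = 0.85000, so δ = 0.92195.
Now use the now-vs-future pair: 3433 = β·δ·5100 gives β = 3433/(0.92195·5100) ≈ 0.7301.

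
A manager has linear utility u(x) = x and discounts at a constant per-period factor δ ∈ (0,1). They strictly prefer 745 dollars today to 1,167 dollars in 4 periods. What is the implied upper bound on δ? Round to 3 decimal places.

δ < 0.894

Comparing present values: 745 > δ^4·1167.
Dividing by 1167: δ^4 < 0.63839. Both sides are positive, so the 4th root keeps the direction.
δ < (745/1167)^(1/4) ≈ 0.894.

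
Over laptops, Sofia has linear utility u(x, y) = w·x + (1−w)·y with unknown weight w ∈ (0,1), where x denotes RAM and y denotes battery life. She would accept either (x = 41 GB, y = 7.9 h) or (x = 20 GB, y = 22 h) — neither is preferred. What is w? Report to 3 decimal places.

w = 0.402

Indifference: w·41 + (1−w)·7.9 = w·20 + (1−w)·22.
Rearranging, 21·w − 14.1·(1−w) = 0.
The marginal rate of substitution is 14.1/21, so w = 14.1/(21+14.1) = 0.402.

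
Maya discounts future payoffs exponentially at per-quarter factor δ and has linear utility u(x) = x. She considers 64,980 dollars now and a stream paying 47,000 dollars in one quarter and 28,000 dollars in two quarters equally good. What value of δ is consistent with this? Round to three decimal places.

The stream is worth 47000δ + 28000δ² today, so 47000δ + 28000δ² = 64980.
So 28000δ² + 47000δ − 64980 = 0.
The positive root is δ = [−47000 + √(47000² + 4·28000·64980)] / (2·28000) = (−47000 + 97400.000)/56000 ≈ 0.900.

δ ≈ 0.900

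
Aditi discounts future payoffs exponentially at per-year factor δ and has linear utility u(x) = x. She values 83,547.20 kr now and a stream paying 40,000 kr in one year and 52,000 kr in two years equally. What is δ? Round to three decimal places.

Equating present values: 83547.20 = 40000δ + 52000δ².
So 52000δ² + 40000δ − 83547.20 = 0.
δ = (−40000 + √(40000² + 4·52000·83547.20)) / (2·52000) = (−40000 + √18977817600.00) / 104000 ≈ 0.940.

δ ≈ 0.940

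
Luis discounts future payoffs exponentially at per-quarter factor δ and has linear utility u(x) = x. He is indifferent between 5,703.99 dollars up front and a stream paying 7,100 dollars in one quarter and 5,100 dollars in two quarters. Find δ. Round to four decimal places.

δ ≈ 0.5700

Present value of the stream is 7100·δ + 5100·δ². Indifference gives 7100δ + 5100δ² = 5703.99.
That is, 5100δ² + 7100δ − 5703.99 = 0, a quadratic in δ.
By the quadratic formula (taking the positive root), δ = (−7100 + √166771396.00) / 10200 ≈ 0.5700.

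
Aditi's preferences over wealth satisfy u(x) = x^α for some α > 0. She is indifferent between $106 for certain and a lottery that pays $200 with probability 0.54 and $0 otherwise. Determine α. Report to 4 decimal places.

α ≈ 0.9706

EU(lottery) = 0.54·200^α + 0.46·0 = 0.54·200^α.
Indifference: 106^α = 0.54·200^α, so (106/200)^α = 0.54.
Taking logs: α·ln(106/200) = ln(0.54), so α = -0.6161861 / -0.6348783 ≈ 0.9706.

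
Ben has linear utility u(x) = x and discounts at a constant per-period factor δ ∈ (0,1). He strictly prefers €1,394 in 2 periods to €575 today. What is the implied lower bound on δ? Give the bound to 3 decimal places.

Under u(x) = x this choice says 575 < δ^2·1394.
So δ^2 > 575/1394 = 0.41248; taking the square root of both positive sides preserves the inequality.
δ > (575/1394)^(1/2) ≈ 0.642.

δ > 0.642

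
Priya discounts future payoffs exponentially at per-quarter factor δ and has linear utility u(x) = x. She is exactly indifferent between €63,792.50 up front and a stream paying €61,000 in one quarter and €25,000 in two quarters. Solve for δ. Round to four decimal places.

δ ≈ 0.7900

Equating present values: 63792.50 = 61000δ + 25000δ².
Rearranged: 25000δ² + 61000δ − 63792.50 = 0.
By the quadratic formula (taking the positive root), δ = (−61000 + √10100250000.00) / 50000 ≈ 0.7900.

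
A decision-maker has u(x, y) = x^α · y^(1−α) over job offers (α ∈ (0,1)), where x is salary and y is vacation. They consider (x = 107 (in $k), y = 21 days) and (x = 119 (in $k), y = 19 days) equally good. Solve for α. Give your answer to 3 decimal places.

α ≈ 0.485

The Cobb–Douglas utilities coincide, so 107^α·21^(1−α) = 119^α·19^(1−α).
Taking logs: α·ln 107 + (1−α)·ln 21 = α·ln 119 + (1−α)·ln 19, i.e. α·-0.106295 = (1−α)·-0.100083.
With A = -0.106295 and B = -0.100083: α·A = (1−α)·B, so α = B/(A+B) = -0.100083/-0.206378 ≈ 0.485.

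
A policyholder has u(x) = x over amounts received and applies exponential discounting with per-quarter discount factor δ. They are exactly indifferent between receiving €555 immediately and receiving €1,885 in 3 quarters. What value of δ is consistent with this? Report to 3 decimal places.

Indifference means u(555) = δ^3 · u(1885), so δ^3 = u(555)/u(1885).
With u(x) = x: δ^3 = 555/1885 = 0.29443.
Taking the cube root: δ = 0.29443^(1/3) ≈ 0.665.

δ ≈ 0.665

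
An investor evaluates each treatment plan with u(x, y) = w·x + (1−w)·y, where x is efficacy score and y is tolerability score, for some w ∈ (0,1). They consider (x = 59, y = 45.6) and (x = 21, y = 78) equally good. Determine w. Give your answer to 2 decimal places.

w = 0.46

u(59,45.6) = u(21,78) means w·59 + (1−w)·45.6 = w·21 + (1−w)·78.
Collecting terms: w·38 = (1−w)·32.4.
The marginal rate of substitution is 32.4/38, so w = 32.4/(38+32.4) = 0.46.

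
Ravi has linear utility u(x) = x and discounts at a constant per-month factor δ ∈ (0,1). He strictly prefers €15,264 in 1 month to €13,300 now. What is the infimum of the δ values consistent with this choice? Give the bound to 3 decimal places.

δ > 0.871

Comparing present values: 13300 < δ·15264.
So δ > 13300/15264 = 0.87133.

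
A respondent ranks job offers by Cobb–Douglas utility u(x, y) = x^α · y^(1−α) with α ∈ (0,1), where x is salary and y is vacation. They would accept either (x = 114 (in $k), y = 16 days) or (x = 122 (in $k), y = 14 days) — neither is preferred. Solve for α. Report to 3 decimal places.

α ≈ 0.663

The Cobb–Douglas utilities coincide, so 114^α·16^(1−α) = 122^α·14^(1−α).
Taking logs: α·ln 114 + (1−α)·ln 16 = α·ln 122 + (1−α)·ln 14, i.e. α·-0.067823 = (1−α)·-0.133531.
So α/(1−α) = (-0.133531)/(-0.067823) = 1.968816, and α = 1.968816/2.968816 ≈ 0.663.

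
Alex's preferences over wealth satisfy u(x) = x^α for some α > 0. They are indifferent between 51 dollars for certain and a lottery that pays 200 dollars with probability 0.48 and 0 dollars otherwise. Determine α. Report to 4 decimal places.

Since u(0) = 0, the lottery's EU is 0.48·200^α.
Equating: 51^α = 0.48·200^α, i.e. 0.2550^α = 0.48.
Take logs: α = ln 0.48 / ln(51/200) ≈ 0.537119.

α ≈ 0.5371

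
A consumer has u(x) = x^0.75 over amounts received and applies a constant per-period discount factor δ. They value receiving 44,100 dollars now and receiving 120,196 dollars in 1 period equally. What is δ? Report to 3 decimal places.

δ ≈ 0.471

The payoff in 1 period is discounted by δ, so u(44100) = δ·u(120196) and δ = u(44100)/u(120196).
Since u(x) = x^0.75, δ = (44100/120196)^0.75 = 0.36690^0.75 = 0.47142.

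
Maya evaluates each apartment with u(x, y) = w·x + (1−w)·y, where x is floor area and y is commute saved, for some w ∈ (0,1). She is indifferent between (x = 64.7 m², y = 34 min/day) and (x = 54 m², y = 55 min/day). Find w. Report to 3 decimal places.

w = 0.662

Equating utilities: w·64.7 + (1−w)·34 = w·54 + (1−w)·55.
w·(64.7−54) = (1−w)·(55−34), i.e. w·10.7 = (1−w)·21.
The marginal rate of substitution is 21/10.7, so w = 21/(10.7+21) = 0.662.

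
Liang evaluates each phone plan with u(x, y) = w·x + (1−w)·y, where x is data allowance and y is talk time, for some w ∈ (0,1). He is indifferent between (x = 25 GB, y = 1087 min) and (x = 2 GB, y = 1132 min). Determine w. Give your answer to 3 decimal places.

w = 0.662

u(25,1087) = u(2,1132) means w·25 + (1−w)·1087 = w·2 + (1−w)·1132.
w·(25−2) = (1−w)·(1132−1087), i.e. w·23 = (1−w)·45.
The marginal rate of substitution is 45/23, so w = 45/(23+45) = 0.662.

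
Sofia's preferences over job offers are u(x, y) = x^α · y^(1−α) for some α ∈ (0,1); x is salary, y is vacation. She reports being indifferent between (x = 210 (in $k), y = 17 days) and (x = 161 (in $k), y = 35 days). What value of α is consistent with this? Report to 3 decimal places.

Indifference: 210^α · 17^(1−α) = 161^α · 35^(1−α).
(210/161)^α = (35/17)^(1−α); take logs: α·ln(210/161) = (1−α)·ln(35/17), i.e. α·0.265703 = (1−α)·0.722135.
With A = 0.265703 and B = 0.722135: α·A = (1−α)·B, so α = B/(A+B) = 0.722135/0.987838 ≈ 0.731.

α ≈ 0.731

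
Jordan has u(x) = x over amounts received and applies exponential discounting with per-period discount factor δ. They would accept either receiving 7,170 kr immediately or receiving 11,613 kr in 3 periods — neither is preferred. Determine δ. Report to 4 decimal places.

The payoff in 3 periods is discounted by δ^3, so u(7170) = δ^3·u(11613) and δ^3 = u(7170)/u(11613).
With u(x) = x: δ^3 = 7170/11613 = 0.61741.
Hence δ = (0.61741)^(1/3) = 0.851514.

δ ≈ 0.8515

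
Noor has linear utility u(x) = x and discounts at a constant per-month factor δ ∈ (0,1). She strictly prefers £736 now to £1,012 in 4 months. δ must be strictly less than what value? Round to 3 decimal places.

The preference means 736 > δ^4·1012.
Hence δ^4 < 736/1012 = 0.72727, and x ↦ x^(1/4) is increasing on (0,∞).
δ < (736/1012)^(1/4) ≈ 0.923.

δ < 0.923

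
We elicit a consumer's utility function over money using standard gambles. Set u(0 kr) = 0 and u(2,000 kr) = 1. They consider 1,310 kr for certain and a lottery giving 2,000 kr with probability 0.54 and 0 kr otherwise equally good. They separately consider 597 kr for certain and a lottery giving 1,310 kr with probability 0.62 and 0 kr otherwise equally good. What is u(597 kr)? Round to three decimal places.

From the first indifference, u(1,310 kr) = 0.54·u(2,000 kr) + 0.46·u(0 kr) = 0.54·1 + 0.46·0 = 0.54.
The second indifference gives u(597 kr) = 0.62·u(1,310 kr) + 0.38·u(0 kr) = 0.62·0.54 + 0.38·0.00 = 0.3348.

0.335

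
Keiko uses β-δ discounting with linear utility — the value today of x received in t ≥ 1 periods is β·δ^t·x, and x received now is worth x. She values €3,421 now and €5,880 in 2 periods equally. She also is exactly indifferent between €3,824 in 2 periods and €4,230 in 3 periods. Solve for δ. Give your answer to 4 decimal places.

The second indifference involves only future payoffs, so β cancels: β·δ^2·3824 = β·δ^3·4230, giving δ = 3824/4230 = 0.90402.

δ ≈ 0.9040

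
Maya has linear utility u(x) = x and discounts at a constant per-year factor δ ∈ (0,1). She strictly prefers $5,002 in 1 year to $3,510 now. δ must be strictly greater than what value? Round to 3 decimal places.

δ > 0.702

Comparing present values: 3510 < δ·5002.
Dividing through by 5002 gives δ > 0.70172.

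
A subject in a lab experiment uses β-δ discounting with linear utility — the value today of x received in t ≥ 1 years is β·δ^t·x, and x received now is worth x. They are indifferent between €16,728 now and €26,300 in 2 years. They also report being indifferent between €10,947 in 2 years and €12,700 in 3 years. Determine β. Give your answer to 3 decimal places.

β ≈ 0.856

The second indifference involves only future payoffs, so β cancels: β·δ^2·10947 = β·δ^3·12700, giving δ = 10947/12700 = 0.86197.
Now use the now-vs-future pair: 16728 = β·δ^2·26300 gives β = 16728/(0.74299·26300) ≈ 0.856.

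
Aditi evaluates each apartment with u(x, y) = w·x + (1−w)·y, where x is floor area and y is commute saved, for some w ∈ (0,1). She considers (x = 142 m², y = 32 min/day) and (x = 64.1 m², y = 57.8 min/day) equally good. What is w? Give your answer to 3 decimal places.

w = 0.249

Indifference: w·142 + (1−w)·32 = w·64.1 + (1−w)·57.8.
w·(142−64.1) = (1−w)·(57.8−32), i.e. w·77.9 = (1−w)·25.8.
So w/(1−w) = 25.8/77.9 = 0.3312, giving w = 25.8/(77.9+25.8) = 0.249.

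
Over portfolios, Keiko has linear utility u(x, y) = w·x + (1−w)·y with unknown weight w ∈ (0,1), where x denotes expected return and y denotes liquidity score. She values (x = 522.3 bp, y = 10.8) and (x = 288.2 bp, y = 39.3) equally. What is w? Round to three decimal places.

w = 0.109

u(522.3,10.8) = u(288.2,39.3) means w·522.3 + (1−w)·10.8 = w·288.2 + (1−w)·39.3.
Rearranging, 234.1·w − 28.5·(1−w) = 0.
So w/(1−w) = 28.5/234.1 = 0.1217, giving w = 28.5/(234.1+28.5) = 0.109.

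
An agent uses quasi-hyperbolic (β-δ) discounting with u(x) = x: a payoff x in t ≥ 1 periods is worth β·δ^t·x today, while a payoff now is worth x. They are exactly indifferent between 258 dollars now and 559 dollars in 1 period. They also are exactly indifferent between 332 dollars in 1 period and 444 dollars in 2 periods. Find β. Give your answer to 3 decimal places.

Both payoffs in the second observation are in the future, so β drops out: δ^1·332 = δ^2·444 ⇒ δ = 332/444 = 0.74775.
Now use the now-vs-future pair: 258 = β·δ·559 gives β = 258/(0.74775·559) ≈ 0.617.

β ≈ 0.617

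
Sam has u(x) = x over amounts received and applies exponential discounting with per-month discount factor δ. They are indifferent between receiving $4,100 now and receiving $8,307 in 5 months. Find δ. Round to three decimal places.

Equating discounted utilities: u(4100) = δ^5·u(8307) ⇒ δ^5 = u(4100)/u(8307).
With u(x) = x: δ^5 = 4100/8307 = 0.49356.
So δ = 0.49356^(1/5) ≈ 0.868.

δ ≈ 0.868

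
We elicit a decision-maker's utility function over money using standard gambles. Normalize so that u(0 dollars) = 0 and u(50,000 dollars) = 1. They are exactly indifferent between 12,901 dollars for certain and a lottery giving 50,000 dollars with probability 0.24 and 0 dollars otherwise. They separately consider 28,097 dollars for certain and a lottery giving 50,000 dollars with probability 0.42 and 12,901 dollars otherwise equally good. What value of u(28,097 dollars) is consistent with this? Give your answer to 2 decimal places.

0.56

The first gamble pins u(12,901 dollars): it must equal 0.24·1 + 0.76·0 = 0.24.
The second indifference gives u(28,097 dollars) = 0.42·u(50,000 dollars) + 0.58·u(12,901 dollars) = 0.42·1.00 + 0.58·0.24 = 0.5592.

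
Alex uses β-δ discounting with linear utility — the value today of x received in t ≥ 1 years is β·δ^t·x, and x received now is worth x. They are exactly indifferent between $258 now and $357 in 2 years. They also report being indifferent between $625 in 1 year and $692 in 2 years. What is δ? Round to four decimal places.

δ ≈ 0.9032

Both payoffs in the second observation are in the future, so β drops out: δ^1·625 = δ^2·692 ⇒ δ = 625/692 = 0.90318.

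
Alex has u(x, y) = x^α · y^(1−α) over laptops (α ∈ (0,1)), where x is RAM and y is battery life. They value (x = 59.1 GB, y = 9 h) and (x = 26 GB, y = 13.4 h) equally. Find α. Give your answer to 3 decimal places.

α ≈ 0.326

Set the two utilities equal: 59.1^α·9^(1−α) = 26^α·13.4^(1−α).
Taking logs: α·ln 59.1 + (1−α)·ln 9 = α·ln 26 + (1−α)·ln 13.4, i.e. α·0.821134 = (1−α)·0.398030.
With A = 0.821134 and B = 0.398030: α·A = (1−α)·B, so α = B/(A+B) = 0.398030/1.219164 ≈ 0.326.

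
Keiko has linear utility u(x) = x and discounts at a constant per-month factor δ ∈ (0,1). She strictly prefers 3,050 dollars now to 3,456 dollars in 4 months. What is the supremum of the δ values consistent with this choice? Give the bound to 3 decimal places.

The preference means 3050 > δ^4·3456.
So δ^4 < 3050/3456 = 0.88252; taking the 4th root of both positive sides preserves the inequality.
δ < 0.88252^(1/4) = 0.969.

δ < 0.969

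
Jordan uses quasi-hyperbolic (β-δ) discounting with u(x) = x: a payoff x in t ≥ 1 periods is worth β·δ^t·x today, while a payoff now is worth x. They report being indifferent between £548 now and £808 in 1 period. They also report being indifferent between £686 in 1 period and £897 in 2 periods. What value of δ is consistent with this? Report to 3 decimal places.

The second indifference involves only future payoffs, so β cancels: β·δ^1·686 = β·δ^2·897, giving δ = 686/897 = 0.76477.

δ ≈ 0.765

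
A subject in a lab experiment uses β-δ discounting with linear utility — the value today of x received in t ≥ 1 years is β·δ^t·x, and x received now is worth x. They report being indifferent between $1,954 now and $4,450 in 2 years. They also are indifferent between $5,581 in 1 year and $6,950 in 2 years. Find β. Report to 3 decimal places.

β ≈ 0.681

From the later pair, β·δ^1·5581 = β·δ^2·6950; dividing through, δ = 5581/6950 = 0.80302.
Now use the now-vs-future pair: 1954 = β·δ^2·4450 gives β = 1954/(0.64484·4450) ≈ 0.681.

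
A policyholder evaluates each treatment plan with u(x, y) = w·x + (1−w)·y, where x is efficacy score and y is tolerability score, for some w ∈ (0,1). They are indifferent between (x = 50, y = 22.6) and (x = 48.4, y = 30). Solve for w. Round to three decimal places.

Indifference: w·50 + (1−w)·22.6 = w·48.4 + (1−w)·30.
Collecting terms: w·1.6 = (1−w)·7.4.
Hence w = 7.4/(1.6+7.4) = 7.4/9 = 0.822.

w = 0.822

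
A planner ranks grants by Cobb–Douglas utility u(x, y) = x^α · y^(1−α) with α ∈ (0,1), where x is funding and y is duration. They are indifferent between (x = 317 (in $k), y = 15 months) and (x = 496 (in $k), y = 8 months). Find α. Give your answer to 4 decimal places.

α ≈ 0.5841

Indifference: 317^α · 15^(1−α) = 496^α · 8^(1−α).
Taking logs: α·ln 317 + (1−α)·ln 15 = α·ln 496 + (1−α)·ln 8, i.e. α·-0.4476742 = (1−α)·-0.6286087.
So α/(1−α) = (-0.6286087)/(-0.4476742) = 1.4041656, and α = 1.4041656/2.4041656 ≈ 0.5841.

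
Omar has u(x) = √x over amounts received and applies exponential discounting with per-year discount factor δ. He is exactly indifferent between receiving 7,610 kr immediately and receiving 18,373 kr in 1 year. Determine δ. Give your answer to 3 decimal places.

δ ≈ 0.644

The payoff in 1 year is discounted by δ, so u(7610) = δ·u(18373) and δ = u(7610)/u(18373).
Since u(x) = √x, δ = √(7610/18373) = 0.64358.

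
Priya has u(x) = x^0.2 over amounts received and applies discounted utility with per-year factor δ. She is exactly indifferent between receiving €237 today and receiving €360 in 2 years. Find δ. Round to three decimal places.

Equating discounted utilities: u(237) = δ^2·u(360) ⇒ δ^2 = u(237)/u(360).
Since u(x) = x^0.2, δ^2 = (237/360)^0.2 = 0.65833^0.2 = 0.91979.
Taking the square root: δ = 0.91979^(1/2) ≈ 0.959.

δ ≈ 0.959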